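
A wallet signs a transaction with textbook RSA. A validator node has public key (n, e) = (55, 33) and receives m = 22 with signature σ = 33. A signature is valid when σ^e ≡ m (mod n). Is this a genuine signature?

forged

σ^2 ≡ 33^2 = 1089 ≡ 44
σ^4 ≡ 44^2 = 1936 ≡ 11
σ^8 ≡ 11^2 = 121 ≡ 11
σ^16 ≡ 11^2 = 121 ≡ 11
σ^32 ≡ 11^2 = 121 ≡ 11
33 = 32 + 1, so σ^33 ≡ 11·33 ≡ 33 (mod 55)
σ^33 mod 55 = 33, but m = 22.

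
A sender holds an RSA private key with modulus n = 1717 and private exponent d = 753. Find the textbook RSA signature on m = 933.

593

Squares mod 1717: m^1≡933, m^2≡1687, m^4≡900, m^8≡1293, m^16≡1208, m^32≡1531, m^64≡256, m^128≡290, m^256≡1684, m^512≡1089
753 = 512 + 128 + 64 + 32 + 16 + 1, so m^753 ≡ 1089·290·256·1531·1208·933 ≡ 593 (mod 1717)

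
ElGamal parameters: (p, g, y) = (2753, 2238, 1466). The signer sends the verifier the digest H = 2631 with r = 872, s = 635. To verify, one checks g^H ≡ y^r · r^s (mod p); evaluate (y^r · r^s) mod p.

2335

1466^2 = 2149156 ≡ 1816
1466^4 ≡ 1816^2 = 3297856 ≡ 2515
1466^8 ≡ 2515^2 = 6325225 ≡ 1584
1466^16 ≡ 1584^2 = 2509056 ≡ 1073
1466^32 ≡ 1073^2 = 1151329 ≡ 575
1466^64 ≡ 575^2 = 330625 ≡ 265
1466^128 ≡ 265^2 = 70225 ≡ 1400
1466^256 ≡ 1400^2 = 1960000 ≡ 2617
1466^512 ≡ 2617^2 = 6848689 ≡ 1978
872 = 512 + 256 + 64 + 32 + 8, so 1466^872 ≡ 1978·2617·265·575·1584 ≡ 2584 (mod 2753)
872^2 = 760384 ≡ 556
872^4 ≡ 556^2 = 309136 ≡ 800
872^8 ≡ 800^2 = 640000 ≡ 1304
872^16 ≡ 1304^2 = 1700416 ≡ 1815
872^32 ≡ 1815^2 = 3294225 ≡ 1637
872^64 ≡ 1637^2 = 2679769 ≡ 1100
872^128 ≡ 1100^2 = 1210000 ≡ 1433
872^256 ≡ 1433^2 = 2053489 ≡ 2504
872^512 ≡ 2504^2 = 6270016 ≡ 1435
635 = 512 + 64 + 32 + 16 + 8 + 2 + 1, so 872^635 ≡ 1435·1100·1637·1815·1304·556·872 ≡ 931 (mod 2753)
y^r · r^s ≡ 2584·931 = 2405704 ≡ 2335 (mod 2753)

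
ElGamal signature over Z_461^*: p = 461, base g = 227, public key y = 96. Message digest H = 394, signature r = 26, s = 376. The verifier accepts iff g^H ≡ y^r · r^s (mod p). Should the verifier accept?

accept

Left side g^H mod p:
227^2 = 51529 ≡ 358
227^4 ≡ 358^2 = 128164 ≡ 6
227^8 ≡ 6^2 = 36
227^16 ≡ 36^2 = 1296 ≡ 374
227^32 ≡ 374^2 = 139876 ≡ 193
227^64 ≡ 193^2 = 37249 ≡ 369
227^128 ≡ 369^2 = 136161 ≡ 166
227^256 ≡ 166^2 = 27556 ≡ 357
394 = 256 + 128 + 8 + 2, so 227^394 ≡ 357·166·36·358 ≡ 452 (mod 461)
Right side y^r · r^s mod p:
96^2 = 9216 ≡ 457
96^4 ≡ 457^2 = 208849 ≡ 16
96^8 ≡ 16^2 = 256
96^16 ≡ 256^2 = 65536 ≡ 74
26 = 16 + 8 + 2, so 96^26 ≡ 74·256·457 ≡ 289 (mod 461)
26^2 = 676 ≡ 215
26^4 ≡ 215^2 = 46225 ≡ 125
26^8 ≡ 125^2 = 15625 ≡ 412
26^16 ≡ 412^2 = 169744 ≡ 96
26^32 ≡ 96^2 = 9216 ≡ 457
26^64 ≡ 457^2 = 208849 ≡ 16
26^128 ≡ 16^2 = 256
26^256 ≡ 256^2 = 65536 ≡ 74
376 = 256 + 64 + 32 + 16 + 8, so 26^376 ≡ 74·16·457·96·412 ≡ 319 (mod 461)
289·319 = 92191 ≡ 452 (mod 461)
452 ≡ 452 (mod 461), so the signature is genuine.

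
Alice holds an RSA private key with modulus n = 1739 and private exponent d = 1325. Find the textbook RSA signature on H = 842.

955

H^1325 mod 1739 = 955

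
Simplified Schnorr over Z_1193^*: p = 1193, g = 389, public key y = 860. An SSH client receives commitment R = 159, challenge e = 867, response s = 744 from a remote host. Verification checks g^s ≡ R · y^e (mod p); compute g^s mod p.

244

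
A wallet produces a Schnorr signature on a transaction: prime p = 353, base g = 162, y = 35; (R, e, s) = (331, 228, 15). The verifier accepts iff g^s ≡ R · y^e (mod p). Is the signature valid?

g^s mod p:
162^2 = 26244 ≡ 122
162^4 ≡ 122^2 = 14884 ≡ 58
162^8 ≡ 58^2 = 3364 ≡ 187
15 = 8 + 4 + 2 + 1, so 162^15 ≡ 187·58·122·162 ≡ 35 (mod 353)
R · y^e mod p:
35^2 = 1225 ≡ 166
35^4 ≡ 166^2 = 27556 ≡ 22
35^8 ≡ 22^2 = 484 ≡ 131
35^16 ≡ 131^2 = 17161 ≡ 217
35^32 ≡ 217^2 = 47089 ≡ 140
35^64 ≡ 140^2 = 19600 ≡ 185
35^128 ≡ 185^2 = 34225 ≡ 337
228 = 128 + 64 + 32 + 4, so 35^228 ≡ 337·185·140·22 ≡ 131 (mod 353)
331·131 = 43361 ≡ 295 (mod 353)
35 ≠ 295; the check fails.

invalid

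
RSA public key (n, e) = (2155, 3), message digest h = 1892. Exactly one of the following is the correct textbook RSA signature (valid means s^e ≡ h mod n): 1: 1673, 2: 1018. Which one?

2

Candidate 1: 1673^2 = 2798929 ≡ 1739; 3 = 2 + 1, so 1673^3 ≡ 1739·1673 ≡ 97 (mod 2155)
Candidate 2: 1018^2 = 1036324 ≡ 1924; 3 = 2 + 1, so 1018^3 ≡ 1924·1018 ≡ 1892 (mod 2155)
  → matches h = 1892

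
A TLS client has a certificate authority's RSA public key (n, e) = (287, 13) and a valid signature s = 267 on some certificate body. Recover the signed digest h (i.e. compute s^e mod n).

169

s^13 mod 287 = 169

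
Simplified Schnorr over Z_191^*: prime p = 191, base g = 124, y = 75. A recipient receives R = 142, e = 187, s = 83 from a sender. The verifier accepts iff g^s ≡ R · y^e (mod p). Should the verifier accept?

g^s mod p:
Squares mod 191: 124^1≡124, 124^2≡96, 124^4≡48, 124^8≡12, 124^16≡144, 124^32≡108, 124^64≡13
83 = 64 + 16 + 2 + 1, so 124^83 ≡ 13·144·96·124 ≡ 127 (mod 191)
R · y^e mod p:
Squares mod 191: 75^1≡75, 75^2≡86, 75^4≡138, 75^8≡135, 75^16≡80, 75^32≡97, 75^64≡50, 75^128≡17
187 = 128 + 32 + 16 + 8 + 2 + 1, so 75^187 ≡ 17·97·80·135·86·75 ≡ 13 (mod 191)
142·13 = 1846 ≡ 127 (mod 191)
127 ≡ 127 (mod 191); signature holds.

accept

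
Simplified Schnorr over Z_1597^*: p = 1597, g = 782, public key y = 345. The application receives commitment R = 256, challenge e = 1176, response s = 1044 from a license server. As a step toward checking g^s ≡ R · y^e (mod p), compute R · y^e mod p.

1169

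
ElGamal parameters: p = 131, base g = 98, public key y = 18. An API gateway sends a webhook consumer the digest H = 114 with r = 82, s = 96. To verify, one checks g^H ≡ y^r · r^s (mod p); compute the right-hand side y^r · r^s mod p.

18^82 mod 131 = 45
82^96 mod 131 = 55
y^r · r^s ≡ 45·55 = 2475 ≡ 117 (mod 131)

117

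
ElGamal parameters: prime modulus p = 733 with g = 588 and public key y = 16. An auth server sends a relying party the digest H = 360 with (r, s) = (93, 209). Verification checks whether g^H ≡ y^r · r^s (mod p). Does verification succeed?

fails

Left side g^H mod p:
Squares mod 733: 588^1≡588, 588^2≡501, 588^4≡315, 588^8≡270, 588^16≡333, 588^32≡206, 588^64≡655, 588^128≡220, 588^256≡22
360 = 256 + 64 + 32 + 8, so 588^360 ≡ 22·655·206·270 ≡ 10 (mod 733)
Right side y^r · r^s mod p:
Squares mod 733: 16^1≡16, 16^2≡256, 16^4≡299, 16^8≡708, 16^16≡625, 16^32≡669, 16^64≡431
93 = 64 + 16 + 8 + 4 + 1, so 16^93 ≡ 431·625·708·299·16 ≡ 669 (mod 733)
Squares mod 733: 93^1≡93, 93^2≡586, 93^4≡352, 93^8≡27, 93^16≡729, 93^32≡16, 93^64≡256, 93^128≡299
209 = 128 + 64 + 16 + 1, so 93^209 ≡ 299·256·729·93 ≡ 483 (mod 733)
669·483 = 323127 ≡ 607 (mod 733)
10 ≠ 607, so verification fails.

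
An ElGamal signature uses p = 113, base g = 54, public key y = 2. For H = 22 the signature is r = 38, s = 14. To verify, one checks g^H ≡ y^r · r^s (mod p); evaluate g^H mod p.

54^2 = 2916 ≡ 91
54^4 ≡ 91^2 = 8281 ≡ 32
54^8 ≡ 32^2 = 1024 ≡ 7
54^16 ≡ 7^2 = 49
22 = 16 + 4 + 2, so 54^22 ≡ 49·32·91 ≡ 82 (mod 113)

82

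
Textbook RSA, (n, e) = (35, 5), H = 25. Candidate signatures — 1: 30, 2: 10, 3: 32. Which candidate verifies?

1

Candidate 1: 30^5 mod 35 = 25
  → matches H = 25
Candidate 2: 10^5 mod 35 = 5
Candidate 3: 32^5 mod 35 = 2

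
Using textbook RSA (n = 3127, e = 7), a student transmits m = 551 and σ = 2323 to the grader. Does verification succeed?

fails

σ^2 ≡ 2323^2 = 5396329 ≡ 2254
σ^4 ≡ 2254^2 = 5080516 ≡ 2268
7 = 4 + 2 + 1, so σ^7 ≡ 2268·2254·2323 ≡ 1023 (mod 3127)
1023 ≠ 551, so verification fails.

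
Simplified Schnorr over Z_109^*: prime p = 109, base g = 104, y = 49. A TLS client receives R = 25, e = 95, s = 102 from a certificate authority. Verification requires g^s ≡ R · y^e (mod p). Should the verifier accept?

g^s mod p:
104^102 mod 109 = 66
R · y^e mod p:
49^95 mod 109 = 7
25·7 = 175 ≡ 66 (mod 109)
66 ≡ 66 (mod 109); signature holds.

accept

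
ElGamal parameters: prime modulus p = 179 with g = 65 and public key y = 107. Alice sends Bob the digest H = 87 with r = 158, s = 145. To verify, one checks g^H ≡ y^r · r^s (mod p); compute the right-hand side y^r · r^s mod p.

107^2 = 11449 ≡ 172
107^4 ≡ 172^2 = 29584 ≡ 49
107^8 ≡ 49^2 = 2401 ≡ 74
107^16 ≡ 74^2 = 5476 ≡ 106
107^32 ≡ 106^2 = 11236 ≡ 138
107^64 ≡ 138^2 = 19044 ≡ 70
107^128 ≡ 70^2 = 4900 ≡ 67
158 = 128 + 16 + 8 + 4 + 2, so 107^158 ≡ 67·106·74·49·172 ≡ 60 (mod 179)
158^2 = 24964 ≡ 83
158^4 ≡ 83^2 = 6889 ≡ 87
158^8 ≡ 87^2 = 7569 ≡ 51
158^16 ≡ 51^2 = 2601 ≡ 95
158^32 ≡ 95^2 = 9025 ≡ 75
158^64 ≡ 75^2 = 5625 ≡ 76
158^128 ≡ 76^2 = 5776 ≡ 48
145 = 128 + 16 + 1, so 158^145 ≡ 48·95·158 ≡ 5 (mod 179)
y^r · r^s ≡ 60·5 = 300 ≡ 121 (mod 179)

121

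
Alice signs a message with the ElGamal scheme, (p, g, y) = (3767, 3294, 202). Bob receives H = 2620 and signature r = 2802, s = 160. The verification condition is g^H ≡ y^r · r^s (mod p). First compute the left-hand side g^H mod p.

1573

3294^2 = 10850436 ≡ 1476
3294^4 ≡ 1476^2 = 2178576 ≡ 1250
3294^8 ≡ 1250^2 = 1562500 ≡ 2962
3294^16 ≡ 2962^2 = 8773444 ≡ 101
3294^32 ≡ 101^2 = 10201 ≡ 2667
3294^64 ≡ 2667^2 = 7112889 ≡ 793
3294^128 ≡ 793^2 = 628849 ≡ 3527
3294^256 ≡ 3527^2 = 12439729 ≡ 1095
3294^512 ≡ 1095^2 = 1199025 ≡ 1119
3294^1024 ≡ 1119^2 = 1252161 ≡ 1517
3294^2048 ≡ 1517^2 = 2301289 ≡ 3419
2620 = 2048 + 512 + 32 + 16 + 8 + 4, so 3294^2620 ≡ 3419·1119·2667·101·2962·1250 ≡ 1573 (mod 3767)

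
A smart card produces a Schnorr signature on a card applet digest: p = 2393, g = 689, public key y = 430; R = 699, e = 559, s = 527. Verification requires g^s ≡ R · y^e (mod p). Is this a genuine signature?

genuine

g^s mod p:
689^2 = 474721 ≡ 907
689^4 ≡ 907^2 = 822649 ≡ 1850
689^8 ≡ 1850^2 = 3422500 ≡ 510
689^16 ≡ 510^2 = 260100 ≡ 1656
689^32 ≡ 1656^2 = 2742336 ≡ 2351
689^64 ≡ 2351^2 = 5527201 ≡ 1764
689^128 ≡ 1764^2 = 3111696 ≡ 796
689^256 ≡ 796^2 = 633616 ≡ 1864
689^512 ≡ 1864^2 = 3474496 ≡ 2253
527 = 512 + 8 + 4 + 2 + 1, so 689^527 ≡ 2253·510·1850·907·689 ≡ 1282 (mod 2393)
R · y^e mod p:
430^2 = 184900 ≡ 639
430^4 ≡ 639^2 = 408321 ≡ 1511
430^8 ≡ 1511^2 = 2283121 ≡ 199
430^16 ≡ 199^2 = 39601 ≡ 1313
430^32 ≡ 1313^2 = 1723969 ≡ 1009
430^64 ≡ 1009^2 = 1018081 ≡ 1056
430^128 ≡ 1056^2 = 1115136 ≡ 2391
430^256 ≡ 2391^2 = 5716881 ≡ 4
430^512 ≡ 4^2 = 16
559 = 512 + 32 + 8 + 4 + 2 + 1, so 430^559 ≡ 16·1009·199·1511·639·430 ≡ 1135 (mod 2393)
699·1135 = 793365 ≡ 1282 (mod 2393)
1282 ≡ 1282 (mod 2393); signature holds.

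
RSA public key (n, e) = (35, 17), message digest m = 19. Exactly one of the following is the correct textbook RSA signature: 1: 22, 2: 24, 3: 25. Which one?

2

Candidate 1: Squares mod 35: 22^1≡22, 22^2≡29, 22^4≡1, 22^8≡1, 22^16≡1; 17 = 16 + 1, so 22^17 ≡ 1·22 ≡ 22 (mod 35)
Candidate 2: Squares mod 35: 24^1≡24, 24^2≡16, 24^4≡11, 24^8≡16, 24^16≡11; 17 = 16 + 1, so 24^17 ≡ 11·24 ≡ 19 (mod 35)
  → matches m = 19
Candidate 3: Squares mod 35: 25^1≡25, 25^2≡30, 25^4≡25, 25^8≡30, 25^16≡25; 17 = 16 + 1, so 25^17 ≡ 25·25 ≡ 30 (mod 35)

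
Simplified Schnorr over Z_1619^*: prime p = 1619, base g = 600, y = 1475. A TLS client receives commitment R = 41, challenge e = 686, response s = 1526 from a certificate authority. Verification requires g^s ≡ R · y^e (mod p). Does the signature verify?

g^s mod p:
600^2 = 360000 ≡ 582
600^4 ≡ 582^2 = 338724 ≡ 353
600^8 ≡ 353^2 = 124609 ≡ 1565
600^16 ≡ 1565^2 = 2449225 ≡ 1297
600^32 ≡ 1297^2 = 1682209 ≡ 68
600^64 ≡ 68^2 = 4624 ≡ 1386
600^128 ≡ 1386^2 = 1920996 ≡ 862
600^256 ≡ 862^2 = 743044 ≡ 1542
600^512 ≡ 1542^2 = 2377764 ≡ 1072
600^1024 ≡ 1072^2 = 1149184 ≡ 1313
1526 = 1024 + 256 + 128 + 64 + 32 + 16 + 4 + 2, so 600^1526 ≡ 1313·1542·862·1386·68·1297·353·582 ≡ 118 (mod 1619)
R · y^e mod p:
1475^2 = 2175625 ≡ 1308
1475^4 ≡ 1308^2 = 1710864 ≡ 1200
1475^8 ≡ 1200^2 = 1440000 ≡ 709
1475^16 ≡ 709^2 = 502681 ≡ 791
1475^32 ≡ 791^2 = 625681 ≡ 747
1475^64 ≡ 747^2 = 558009 ≡ 1073
1475^128 ≡ 1073^2 = 1151329 ≡ 220
1475^256 ≡ 220^2 = 48400 ≡ 1449
1475^512 ≡ 1449^2 = 2099601 ≡ 1377
686 = 512 + 128 + 32 + 8 + 4 + 2, so 1475^686 ≡ 1377·220·747·709·1200·1308 ≡ 1227 (mod 1619)
41·1227 = 50307 ≡ 118 (mod 1619)
118 ≡ 118 (mod 1619); signature holds.

verifies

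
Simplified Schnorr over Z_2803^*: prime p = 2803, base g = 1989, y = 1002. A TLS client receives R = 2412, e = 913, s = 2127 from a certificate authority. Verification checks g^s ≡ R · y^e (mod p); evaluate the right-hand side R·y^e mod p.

520

Squares mod 2803: 1002^1≡1002, 1002^2≡530, 1002^4≡600, 1002^8≡1216, 1002^16≡1475, 1002^32≡497, 1002^64≡345, 1002^128≡1299, 1002^256≡2798, 1002^512≡25
913 = 512 + 256 + 128 + 16 + 1, so 1002^913 ≡ 25·2798·1299·1475·1002 ≡ 1669 (mod 2803)
R · y^e ≡ 2412·1669 = 4025628 ≡ 520 (mod 2803)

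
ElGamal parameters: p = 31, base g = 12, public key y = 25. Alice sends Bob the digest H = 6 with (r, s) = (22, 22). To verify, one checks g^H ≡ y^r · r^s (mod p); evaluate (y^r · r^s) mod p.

2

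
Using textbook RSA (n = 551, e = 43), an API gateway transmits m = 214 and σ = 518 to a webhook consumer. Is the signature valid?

invalid

σ^2 ≡ 518^2 = 268324 ≡ 538
σ^4 ≡ 538^2 = 289444 ≡ 169
σ^8 ≡ 169^2 = 28561 ≡ 460
σ^16 ≡ 460^2 = 211600 ≡ 16
σ^32 ≡ 16^2 = 256
43 = 32 + 8 + 2 + 1, so σ^43 ≡ 256·460·538·518 ≡ 54 (mod 551)
The recovered value 54 does not match the digest 214.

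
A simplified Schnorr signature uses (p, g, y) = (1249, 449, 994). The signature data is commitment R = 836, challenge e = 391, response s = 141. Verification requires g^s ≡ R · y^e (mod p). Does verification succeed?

g^s mod p:
Squares mod 1249: 449^1≡449, 449^2≡512, 449^4≡1103, 449^8≡83, 449^16≡644, 449^32≡68, 449^64≡877, 449^128≡994
141 = 128 + 8 + 4 + 1, so 449^141 ≡ 994·83·1103·449 ≡ 9 (mod 1249)
R · y^e mod p:
Squares mod 1249: 994^1≡994, 994^2≡77, 994^4≡933, 994^8≡1185, 994^16≡349, 994^32≡648, 994^64≡240, 994^128≡146, 994^256≡83
391 = 256 + 128 + 4 + 2 + 1, so 994^391 ≡ 83·146·933·77·994 ≡ 994 (mod 1249)
836·994 = 830984 ≡ 399 (mod 1249)
9 ≠ 399; the check fails.

fails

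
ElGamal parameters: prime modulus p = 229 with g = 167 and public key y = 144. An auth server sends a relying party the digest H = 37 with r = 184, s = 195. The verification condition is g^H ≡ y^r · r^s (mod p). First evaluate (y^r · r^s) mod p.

144^2 = 20736 ≡ 126
144^4 ≡ 126^2 = 15876 ≡ 75
144^8 ≡ 75^2 = 5625 ≡ 129
144^16 ≡ 129^2 = 16641 ≡ 153
144^32 ≡ 153^2 = 23409 ≡ 51
144^64 ≡ 51^2 = 2601 ≡ 82
144^128 ≡ 82^2 = 6724 ≡ 83
184 = 128 + 32 + 16 + 8, so 144^184 ≡ 83·51·153·129 ≡ 193 (mod 229)
184^2 = 33856 ≡ 193
184^4 ≡ 193^2 = 37249 ≡ 151
184^8 ≡ 151^2 = 22801 ≡ 130
184^16 ≡ 130^2 = 16900 ≡ 183
184^32 ≡ 183^2 = 33489 ≡ 55
184^64 ≡ 55^2 = 3025 ≡ 48
184^128 ≡ 48^2 = 2304 ≡ 14
195 = 128 + 64 + 2 + 1, so 184^195 ≡ 14·48·193·184 ≡ 203 (mod 229)
y^r · r^s ≡ 193·203 = 39179 ≡ 20 (mod 229)

20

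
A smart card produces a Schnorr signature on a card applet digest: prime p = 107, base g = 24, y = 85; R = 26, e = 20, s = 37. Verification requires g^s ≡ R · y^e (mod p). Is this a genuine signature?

genuine

g^s mod p:
Squares mod 107: 24^1≡24, 24^2≡41, 24^4≡76, 24^8≡105, 24^16≡4, 24^32≡16
37 = 32 + 4 + 1, so 24^37 ≡ 16·76·24 ≡ 80 (mod 107)
R · y^e mod p:
Squares mod 107: 85^1≡85, 85^2≡56, 85^4≡33, 85^8≡19, 85^16≡40
20 = 16 + 4, so 85^20 ≡ 40·33 ≡ 36 (mod 107)
26·36 = 936 ≡ 80 (mod 107)
80 ≡ 80 (mod 107); signature holds.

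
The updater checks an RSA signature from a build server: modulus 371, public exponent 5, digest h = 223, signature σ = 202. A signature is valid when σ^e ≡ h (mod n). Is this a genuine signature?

genuine

Squares mod 371: σ^1≡202, σ^2≡365, σ^4≡36
5 = 4 + 1, so σ^5 ≡ 36·202 ≡ 223 (mod 371)
σ^5 mod 371 = 223 matches h.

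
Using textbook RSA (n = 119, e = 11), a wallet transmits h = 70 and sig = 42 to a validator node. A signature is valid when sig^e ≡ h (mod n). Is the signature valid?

valid

sig^2 ≡ 42^2 = 1764 ≡ 98
sig^4 ≡ 98^2 = 9604 ≡ 84
sig^8 ≡ 84^2 = 7056 ≡ 35
11 = 8 + 2 + 1, so sig^11 ≡ 35·98·42 ≡ 70 (mod 119)
70 = h, so the signature checks out.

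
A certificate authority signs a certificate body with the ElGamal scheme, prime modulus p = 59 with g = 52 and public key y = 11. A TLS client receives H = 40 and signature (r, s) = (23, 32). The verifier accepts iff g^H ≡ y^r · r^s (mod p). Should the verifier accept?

reject

Left side g^H mod p:
52^2 = 2704 ≡ 49
52^4 ≡ 49^2 = 2401 ≡ 41
52^8 ≡ 41^2 = 1681 ≡ 29
52^16 ≡ 29^2 = 841 ≡ 15
52^32 ≡ 15^2 = 225 ≡ 48
40 = 32 + 8, so 52^40 ≡ 48·29 ≡ 35 (mod 59)
Right side y^r · r^s mod p:
11^2 = 121 ≡ 3
11^4 ≡ 3^2 = 9
11^8 ≡ 9^2 = 81 ≡ 22
11^16 ≡ 22^2 = 484 ≡ 12
23 = 16 + 4 + 2 + 1, so 11^23 ≡ 12·9·3·11 ≡ 24 (mod 59)
23^2 = 529 ≡ 57
23^4 ≡ 57^2 = 3249 ≡ 4
23^8 ≡ 4^2 = 16
23^16 ≡ 16^2 = 256 ≡ 20
23^32 ≡ 20^2 = 400 ≡ 46
24·46 = 1104 ≡ 42 (mod 59)
35 ≠ 42, so verification fails.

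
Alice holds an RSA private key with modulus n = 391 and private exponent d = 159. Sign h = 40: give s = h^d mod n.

343

h^2 ≡ 40^2 = 1600 ≡ 36
h^4 ≡ 36^2 = 1296 ≡ 123
h^8 ≡ 123^2 = 15129 ≡ 271
h^16 ≡ 271^2 = 73441 ≡ 324
h^32 ≡ 324^2 = 104976 ≡ 188
h^64 ≡ 188^2 = 35344 ≡ 154
h^128 ≡ 154^2 = 23716 ≡ 256
159 = 128 + 16 + 8 + 4 + 2 + 1, so h^159 ≡ 256·324·271·123·36·40 ≡ 343 (mod 391)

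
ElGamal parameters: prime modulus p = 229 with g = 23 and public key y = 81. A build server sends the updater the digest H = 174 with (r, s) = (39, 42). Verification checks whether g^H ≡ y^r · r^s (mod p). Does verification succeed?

Left side g^H mod p:
23^174 mod 229 = 4
Right side y^r · r^s mod p:
81^39 mod 229 = 57
39^42 mod 229 = 213
57·213 = 12141 ≡ 4 (mod 229)
4 ≡ 4 (mod 229), so the signature is genuine.

passes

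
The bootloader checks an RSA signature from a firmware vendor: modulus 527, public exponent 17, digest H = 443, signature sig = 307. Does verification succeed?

passes

Squares mod 527: sig^1≡307, sig^2≡443, sig^4≡205, sig^8≡392, sig^16≡307
17 = 16 + 1, so sig^17 ≡ 307·307 ≡ 443 (mod 527)
sig^17 mod 527 = 443 matches H.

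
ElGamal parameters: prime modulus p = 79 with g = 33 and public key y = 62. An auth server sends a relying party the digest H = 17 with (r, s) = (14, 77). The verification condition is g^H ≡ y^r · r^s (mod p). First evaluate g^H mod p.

33^17 mod 79 = 27

27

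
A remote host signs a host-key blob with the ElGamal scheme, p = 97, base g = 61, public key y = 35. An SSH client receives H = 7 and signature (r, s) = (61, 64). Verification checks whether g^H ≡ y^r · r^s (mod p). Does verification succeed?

fails

Left side g^H mod p:
Squares mod 97: 61^1≡61, 61^2≡35, 61^4≡61
7 = 4 + 2 + 1, so 61^7 ≡ 61·35·61 ≡ 61 (mod 97)
Right side y^r · r^s mod p:
Squares mod 97: 35^1≡35, 35^2≡61, 35^4≡35, 35^8≡61, 35^16≡35, 35^32≡61
61 = 32 + 16 + 8 + 4 + 1, so 35^61 ≡ 61·35·61·35·35 ≡ 35 (mod 97)
Squares mod 97: 61^1≡61, 61^2≡35, 61^4≡61, 61^8≡35, 61^16≡61, 61^32≡35, 61^64≡61
61^64 ≡ 61 (mod 97)
35·61 = 2135 ≡ 1 (mod 97)
61 ≠ 1, so verification fails.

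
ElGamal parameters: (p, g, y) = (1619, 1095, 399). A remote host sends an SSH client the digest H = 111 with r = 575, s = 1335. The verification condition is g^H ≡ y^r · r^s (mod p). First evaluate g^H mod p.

1095^2 = 1199025 ≡ 965
1095^4 ≡ 965^2 = 931225 ≡ 300
1095^8 ≡ 300^2 = 90000 ≡ 955
1095^16 ≡ 955^2 = 912025 ≡ 528
1095^32 ≡ 528^2 = 278784 ≡ 316
1095^64 ≡ 316^2 = 99856 ≡ 1097
111 = 64 + 32 + 8 + 4 + 2 + 1, so 1095^111 ≡ 1097·316·955·300·965·1095 ≡ 826 (mod 1619)

826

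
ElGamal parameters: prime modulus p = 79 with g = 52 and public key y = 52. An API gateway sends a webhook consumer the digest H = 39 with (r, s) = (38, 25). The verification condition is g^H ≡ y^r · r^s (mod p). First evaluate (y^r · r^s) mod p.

1

52^2 = 2704 ≡ 18
52^4 ≡ 18^2 = 324 ≡ 8
52^8 ≡ 8^2 = 64
52^16 ≡ 64^2 = 4096 ≡ 67
52^32 ≡ 67^2 = 4489 ≡ 65
38 = 32 + 4 + 2, so 52^38 ≡ 65·8·18 ≡ 38 (mod 79)
38^2 = 1444 ≡ 22
38^4 ≡ 22^2 = 484 ≡ 10
38^8 ≡ 10^2 = 100 ≡ 21
38^16 ≡ 21^2 = 441 ≡ 46
25 = 16 + 8 + 1, so 38^25 ≡ 46·21·38 ≡ 52 (mod 79)
y^r · r^s ≡ 38·52 = 1976 ≡ 1 (mod 79)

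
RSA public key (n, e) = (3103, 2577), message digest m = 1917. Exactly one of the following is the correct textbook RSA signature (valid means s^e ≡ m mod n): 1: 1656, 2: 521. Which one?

1

Candidate 1: 1656^2 = 2742336 ≡ 2387; 1656^4 ≡ 2387^2 = 5697769 ≡ 661; 1656^8 ≡ 661^2 = 436921 ≡ 2501; 1656^16 ≡ 2501^2 = 6255001 ≡ 2456; 1656^32 ≡ 2456^2 = 6031936 ≡ 2807; 1656^64 ≡ 2807^2 = 7879249 ≡ 732; 1656^128 ≡ 732^2 = 535824 ≡ 2108; 1656^256 ≡ 2108^2 = 4443664 ≡ 168; 1656^512 ≡ 168^2 = 28224 ≡ 297; 1656^1024 ≡ 297^2 = 88209 ≡ 1325; 1656^2048 ≡ 1325^2 = 1755625 ≡ 2430; 2577 = 2048 + 512 + 16 + 1, so 1656^2577 ≡ 2430·297·2456·1656 ≡ 1917 (mod 3103)
  → matches m = 1917
Candidate 2: 521^2 = 271441 ≡ 1480; 521^4 ≡ 1480^2 = 2190400 ≡ 2785; 521^8 ≡ 2785^2 = 7756225 ≡ 1828; 521^16 ≡ 1828^2 = 3341584 ≡ 2756; 521^32 ≡ 2756^2 = 7595536 ≡ 2495; 521^64 ≡ 2495^2 = 6225025 ≡ 407; 521^128 ≡ 407^2 = 165649 ≡ 1190; 521^256 ≡ 1190^2 = 1416100 ≡ 1132; 521^512 ≡ 1132^2 = 1281424 ≡ 2988; 521^1024 ≡ 2988^2 = 8928144 ≡ 813; 521^2048 ≡ 813^2 = 660969 ≡ 30; 2577 = 2048 + 512 + 16 + 1, so 521^2577 ≡ 30·2988·2756·521 ≡ 2841 (mod 3103)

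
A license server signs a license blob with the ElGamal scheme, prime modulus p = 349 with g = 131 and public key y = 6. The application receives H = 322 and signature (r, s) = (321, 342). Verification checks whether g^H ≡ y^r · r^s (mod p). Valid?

Left side g^H mod p:
131^2 = 17161 ≡ 60
131^4 ≡ 60^2 = 3600 ≡ 110
131^8 ≡ 110^2 = 12100 ≡ 234
131^16 ≡ 234^2 = 54756 ≡ 312
131^32 ≡ 312^2 = 97344 ≡ 322
131^64 ≡ 322^2 = 103684 ≡ 31
131^128 ≡ 31^2 = 961 ≡ 263
131^256 ≡ 263^2 = 69169 ≡ 67
322 = 256 + 64 + 2, so 131^322 ≡ 67·31·60 ≡ 27 (mod 349)
Right side y^r · r^s mod p:
6^2 = 36
6^4 ≡ 36^2 = 1296 ≡ 249
6^8 ≡ 249^2 = 62001 ≡ 228
6^16 ≡ 228^2 = 51984 ≡ 332
6^32 ≡ 332^2 = 110224 ≡ 289
6^64 ≡ 289^2 = 83521 ≡ 110
6^128 ≡ 110^2 = 12100 ≡ 234
6^256 ≡ 234^2 = 54756 ≡ 312
321 = 256 + 64 + 1, so 6^321 ≡ 312·110·6 ≡ 10 (mod 349)
321^2 = 103041 ≡ 86
321^4 ≡ 86^2 = 7396 ≡ 67
321^8 ≡ 67^2 = 4489 ≡ 301
321^16 ≡ 301^2 = 90601 ≡ 210
321^32 ≡ 210^2 = 44100 ≡ 126
321^64 ≡ 126^2 = 15876 ≡ 171
321^128 ≡ 171^2 = 29241 ≡ 274
321^256 ≡ 274^2 = 75076 ≡ 41
342 = 256 + 64 + 16 + 4 + 2, so 321^342 ≡ 41·171·210·67·86 ≡ 100 (mod 349)
10·100 = 1000 ≡ 302 (mod 349)
27 ≠ 302, so verification fails.

no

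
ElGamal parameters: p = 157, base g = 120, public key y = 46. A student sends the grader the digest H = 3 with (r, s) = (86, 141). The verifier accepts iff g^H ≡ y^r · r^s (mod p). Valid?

yes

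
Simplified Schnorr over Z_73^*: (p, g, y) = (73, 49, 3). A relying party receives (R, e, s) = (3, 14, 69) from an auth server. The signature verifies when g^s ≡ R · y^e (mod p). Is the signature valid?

g^s mod p:
Squares mod 73: 49^1≡49, 49^2≡65, 49^4≡64, 49^8≡8, 49^16≡64, 49^32≡8, 49^64≡64
69 = 64 + 4 + 1, so 49^69 ≡ 64·64·49 ≡ 27 (mod 73)
R · y^e mod p:
Squares mod 73: 3^1≡3, 3^2≡9, 3^4≡8, 3^8≡64
14 = 8 + 4 + 2, so 3^14 ≡ 64·8·9 ≡ 9 (mod 73)
3·9 = 27 ≡ 27 (mod 73)
27 ≡ 27 (mod 73); signature holds.

valid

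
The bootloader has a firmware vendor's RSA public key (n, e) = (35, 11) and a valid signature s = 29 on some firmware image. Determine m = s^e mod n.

29

s^2 ≡ 29^2 = 841 ≡ 1
s^4 ≡ 1^2 = 1
s^8 ≡ 1^2 = 1
11 = 8 + 2 + 1, so s^11 ≡ 1·1·29 ≡ 29 (mod 35)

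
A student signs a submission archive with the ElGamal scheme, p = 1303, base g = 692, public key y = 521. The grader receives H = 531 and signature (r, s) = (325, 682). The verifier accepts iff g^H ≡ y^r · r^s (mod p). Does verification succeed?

Left side g^H mod p:
692^2 = 478864 ≡ 663
692^4 ≡ 663^2 = 439569 ≡ 458
692^8 ≡ 458^2 = 209764 ≡ 1284
692^16 ≡ 1284^2 = 1648656 ≡ 361
692^32 ≡ 361^2 = 130321 ≡ 21
692^64 ≡ 21^2 = 441
692^128 ≡ 441^2 = 194481 ≡ 334
692^256 ≡ 334^2 = 111556 ≡ 801
692^512 ≡ 801^2 = 641601 ≡ 525
531 = 512 + 16 + 2 + 1, so 692^531 ≡ 525·361·663·692 ≡ 511 (mod 1303)
Right side y^r · r^s mod p:
521^2 = 271441 ≡ 417
521^4 ≡ 417^2 = 173889 ≡ 590
521^8 ≡ 590^2 = 348100 ≡ 199
521^16 ≡ 199^2 = 39601 ≡ 511
521^32 ≡ 511^2 = 261121 ≡ 521
521^64 ≡ 521^2 = 271441 ≡ 417
521^128 ≡ 417^2 = 173889 ≡ 590
521^256 ≡ 590^2 = 348100 ≡ 199
325 = 256 + 64 + 4 + 1, so 521^325 ≡ 199·417·590·521 ≡ 51 (mod 1303)
325^2 = 105625 ≡ 82
325^4 ≡ 82^2 = 6724 ≡ 209
325^8 ≡ 209^2 = 43681 ≡ 682
325^16 ≡ 682^2 = 465124 ≡ 1256
325^32 ≡ 1256^2 = 1577536 ≡ 906
325^64 ≡ 906^2 = 820836 ≡ 1249
325^128 ≡ 1249^2 = 1560001 ≡ 310
325^256 ≡ 310^2 = 96100 ≡ 981
325^512 ≡ 981^2 = 962361 ≡ 747
682 = 512 + 128 + 32 + 8 + 2, so 325^682 ≡ 747·310·906·682·82 ≡ 95 (mod 1303)
51·95 = 4845 ≡ 936 (mod 1303)
511 ≠ 936, so verification fails.

fails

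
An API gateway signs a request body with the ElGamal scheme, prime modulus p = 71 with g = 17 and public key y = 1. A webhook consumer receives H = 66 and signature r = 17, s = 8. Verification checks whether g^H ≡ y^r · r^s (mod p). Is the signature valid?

invalid

Left side g^H mod p:
Squares mod 71: 17^1≡17, 17^2≡5, 17^4≡25, 17^8≡57, 17^16≡54, 17^32≡5, 17^64≡25
66 = 64 + 2, so 17^66 ≡ 25·5 ≡ 54 (mod 71)
Right side y^r · r^s mod p:
Squares mod 71: 1^1≡1, 1^2≡1, 1^4≡1, 1^8≡1, 1^16≡1
17 = 16 + 1, so 1^17 ≡ 1·1 ≡ 1 (mod 71)
Squares mod 71: 17^1≡17, 17^2≡5, 17^4≡25, 17^8≡57
17^8 ≡ 57 (mod 71)
1·57 = 57 ≡ 57 (mod 71)
54 ≠ 57, so verification fails.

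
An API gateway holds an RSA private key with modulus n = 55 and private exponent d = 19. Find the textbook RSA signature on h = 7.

8

Squares mod 55: h^1≡7, h^2≡49, h^4≡36, h^8≡31, h^16≡26
19 = 16 + 2 + 1, so h^19 ≡ 26·49·7 ≡ 8 (mod 55)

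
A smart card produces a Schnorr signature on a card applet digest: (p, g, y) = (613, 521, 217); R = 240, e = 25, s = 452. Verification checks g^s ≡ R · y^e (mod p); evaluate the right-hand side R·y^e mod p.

217^2 = 47089 ≡ 501
217^4 ≡ 501^2 = 251001 ≡ 284
217^8 ≡ 284^2 = 80656 ≡ 353
217^16 ≡ 353^2 = 124609 ≡ 170
25 = 16 + 8 + 1, so 217^25 ≡ 170·353·217 ≡ 211 (mod 613)
R · y^e ≡ 240·211 = 50640 ≡ 374 (mod 613)

374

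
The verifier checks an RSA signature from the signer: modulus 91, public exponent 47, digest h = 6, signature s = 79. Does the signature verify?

does not verify

Squares mod 91: s^1≡79, s^2≡53, s^4≡79, s^8≡53, s^16≡79, s^32≡53
47 = 32 + 8 + 4 + 2 + 1, so s^47 ≡ 53·53·79·53·79 ≡ 53 (mod 91)
53 ≠ 6, so verification fails.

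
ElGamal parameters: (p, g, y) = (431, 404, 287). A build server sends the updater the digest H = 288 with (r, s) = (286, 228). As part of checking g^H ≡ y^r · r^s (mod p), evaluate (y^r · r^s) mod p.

81

287^2 = 82369 ≡ 48
287^4 ≡ 48^2 = 2304 ≡ 149
287^8 ≡ 149^2 = 22201 ≡ 220
287^16 ≡ 220^2 = 48400 ≡ 128
287^32 ≡ 128^2 = 16384 ≡ 6
287^64 ≡ 6^2 = 36
287^128 ≡ 36^2 = 1296 ≡ 3
287^256 ≡ 3^2 = 9
286 = 256 + 16 + 8 + 4 + 2, so 287^286 ≡ 9·128·220·149·48 ≡ 55 (mod 431)
286^2 = 81796 ≡ 337
286^4 ≡ 337^2 = 113569 ≡ 216
286^8 ≡ 216^2 = 46656 ≡ 108
286^16 ≡ 108^2 = 11664 ≡ 27
286^32 ≡ 27^2 = 729 ≡ 298
286^64 ≡ 298^2 = 88804 ≡ 18
286^128 ≡ 18^2 = 324
228 = 128 + 64 + 32 + 4, so 286^228 ≡ 324·18·298·216 ≡ 72 (mod 431)
y^r · r^s ≡ 55·72 = 3960 ≡ 81 (mod 431)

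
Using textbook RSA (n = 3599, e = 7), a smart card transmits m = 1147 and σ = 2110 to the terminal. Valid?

yes

Squares mod 3599: σ^1≡2110, σ^2≡137, σ^4≡774
7 = 4 + 2 + 1, so σ^7 ≡ 774·137·2110 ≡ 1147 (mod 3599)
σ^7 mod 3599 = 1147 matches m.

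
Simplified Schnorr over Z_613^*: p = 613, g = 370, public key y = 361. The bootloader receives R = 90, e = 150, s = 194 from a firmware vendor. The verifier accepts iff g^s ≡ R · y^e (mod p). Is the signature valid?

valid

g^s mod p:
Squares mod 613: 370^1≡370, 370^2≡201, 370^4≡556, 370^8≡184, 370^16≡141, 370^32≡265, 370^64≡343, 370^128≡566
194 = 128 + 64 + 2, so 370^194 ≡ 566·343·201 ≡ 610 (mod 613)
R · y^e mod p:
Squares mod 613: 361^1≡361, 361^2≡365, 361^4≡204, 361^8≡545, 361^16≡333, 361^32≡549, 361^64≡418, 361^128≡19
150 = 128 + 16 + 4 + 2, so 361^150 ≡ 19·333·204·365 ≡ 143 (mod 613)
90·143 = 12870 ≡ 610 (mod 613)
610 ≡ 610 (mod 613); signature holds.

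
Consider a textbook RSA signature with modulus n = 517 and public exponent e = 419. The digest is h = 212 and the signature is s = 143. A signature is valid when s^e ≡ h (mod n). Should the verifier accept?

s^2 ≡ 143^2 = 20449 ≡ 286
s^4 ≡ 286^2 = 81796 ≡ 110
s^8 ≡ 110^2 = 12100 ≡ 209
s^16 ≡ 209^2 = 43681 ≡ 253
s^32 ≡ 253^2 = 64009 ≡ 418
s^64 ≡ 418^2 = 174724 ≡ 495
s^128 ≡ 495^2 = 245025 ≡ 484
s^256 ≡ 484^2 = 234256 ≡ 55
419 = 256 + 128 + 32 + 2 + 1, so s^419 ≡ 55·484·418·286·143 ≡ 220 (mod 517)
The recovered value 220 does not match the digest 212.

reject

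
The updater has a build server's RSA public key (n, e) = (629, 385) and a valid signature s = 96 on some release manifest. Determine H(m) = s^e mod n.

Squares mod 629: s^1≡96, s^2≡410, s^4≡157, s^8≡118, s^16≡86, s^32≡477, s^64≡460, s^128≡256, s^256≡120
385 = 256 + 128 + 1, so s^385 ≡ 120·256·96 ≡ 368 (mod 629)

368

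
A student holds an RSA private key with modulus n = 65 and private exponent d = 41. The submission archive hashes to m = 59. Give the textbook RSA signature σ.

m^2 ≡ 59^2 = 3481 ≡ 36
m^4 ≡ 36^2 = 1296 ≡ 61
m^8 ≡ 61^2 = 3721 ≡ 16
m^16 ≡ 16^2 = 256 ≡ 61
m^32 ≡ 61^2 = 3721 ≡ 16
41 = 32 + 8 + 1, so m^41 ≡ 16·16·59 ≡ 24 (mod 65)

24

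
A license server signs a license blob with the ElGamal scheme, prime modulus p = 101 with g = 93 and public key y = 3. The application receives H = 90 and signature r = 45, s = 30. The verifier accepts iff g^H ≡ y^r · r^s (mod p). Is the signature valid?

invalid

Left side g^H mod p:
93^2 = 8649 ≡ 64
93^4 ≡ 64^2 = 4096 ≡ 56
93^8 ≡ 56^2 = 3136 ≡ 5
93^16 ≡ 5^2 = 25
93^32 ≡ 25^2 = 625 ≡ 19
93^64 ≡ 19^2 = 361 ≡ 58
90 = 64 + 16 + 8 + 2, so 93^90 ≡ 58·25·5·64 ≡ 6 (mod 101)
Right side y^r · r^s mod p:
3^2 = 9
3^4 ≡ 9^2 = 81
3^8 ≡ 81^2 = 6561 ≡ 97
3^16 ≡ 97^2 = 9409 ≡ 16
3^32 ≡ 16^2 = 256 ≡ 54
45 = 32 + 8 + 4 + 1, so 3^45 ≡ 54·97·81·3 ≡ 32 (mod 101)
45^2 = 2025 ≡ 5
45^4 ≡ 5^2 = 25
45^8 ≡ 25^2 = 625 ≡ 19
45^16 ≡ 19^2 = 361 ≡ 58
30 = 16 + 8 + 4 + 2, so 45^30 ≡ 58·19·25·5 ≡ 87 (mod 101)
32·87 = 2784 ≡ 57 (mod 101)
6 ≠ 57, so verification fails.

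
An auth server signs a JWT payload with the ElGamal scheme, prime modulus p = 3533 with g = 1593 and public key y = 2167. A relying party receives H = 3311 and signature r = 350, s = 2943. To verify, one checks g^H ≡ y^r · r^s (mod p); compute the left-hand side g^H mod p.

271

1593^2 = 2537649 ≡ 955
1593^4 ≡ 955^2 = 912025 ≡ 511
1593^8 ≡ 511^2 = 261121 ≡ 3212
1593^16 ≡ 3212^2 = 10316944 ≡ 584
1593^32 ≡ 584^2 = 341056 ≡ 1888
1593^64 ≡ 1888^2 = 3564544 ≡ 3280
1593^128 ≡ 3280^2 = 10758400 ≡ 415
1593^256 ≡ 415^2 = 172225 ≡ 2641
1593^512 ≡ 2641^2 = 6974881 ≡ 739
1593^1024 ≡ 739^2 = 546121 ≡ 2039
1593^2048 ≡ 2039^2 = 4157521 ≡ 2713
3311 = 2048 + 1024 + 128 + 64 + 32 + 8 + 4 + 2 + 1, so 1593^3311 ≡ 2713·2039·415·3280·1888·3212·511·955·1593 ≡ 271 (mod 3533)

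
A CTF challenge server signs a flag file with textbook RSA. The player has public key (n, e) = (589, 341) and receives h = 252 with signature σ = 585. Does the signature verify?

Squares mod 589: σ^1≡585, σ^2≡16, σ^4≡256, σ^8≡157, σ^16≡500, σ^32≡264, σ^64≡194, σ^128≡529, σ^256≡66
341 = 256 + 64 + 16 + 4 + 1, so σ^341 ≡ 66·194·500·256·585 ≡ 337 (mod 589)
337 ≠ 252, so verification fails.

does not verify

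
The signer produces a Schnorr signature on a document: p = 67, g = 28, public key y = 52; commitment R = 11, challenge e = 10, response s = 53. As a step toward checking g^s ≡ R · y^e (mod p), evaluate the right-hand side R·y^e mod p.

32

Squares mod 67: 52^1≡52, 52^2≡24, 52^4≡40, 52^8≡59
10 = 8 + 2, so 52^10 ≡ 59·24 ≡ 9 (mod 67)
R · y^e ≡ 11·9 = 99 ≡ 32 (mod 67)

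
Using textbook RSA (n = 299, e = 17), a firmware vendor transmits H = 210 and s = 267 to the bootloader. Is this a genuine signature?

forged

Squares mod 299: s^1≡267, s^2≡127, s^4≡282, s^8≡289, s^16≡100
17 = 16 + 1, so s^17 ≡ 100·267 ≡ 89 (mod 299)
The recovered value 89 does not match the digest 210.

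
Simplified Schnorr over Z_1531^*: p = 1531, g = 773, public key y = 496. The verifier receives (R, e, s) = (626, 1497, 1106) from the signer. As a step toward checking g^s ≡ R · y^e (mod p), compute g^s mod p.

657

Squares mod 1531: 773^1≡773, 773^2≡439, 773^4≡1346, 773^8≡543, 773^16≡897, 773^32≡834, 773^64≡482, 773^128≡1143, 773^256≡506, 773^512≡359, 773^1024≡277
1106 = 1024 + 64 + 16 + 2, so 773^1106 ≡ 277·482·897·439 ≡ 657 (mod 1531)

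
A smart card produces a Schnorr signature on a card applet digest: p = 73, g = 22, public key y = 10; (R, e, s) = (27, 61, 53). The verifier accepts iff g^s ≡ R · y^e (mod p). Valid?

no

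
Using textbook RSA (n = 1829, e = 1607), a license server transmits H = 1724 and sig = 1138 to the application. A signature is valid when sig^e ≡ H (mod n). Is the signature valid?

invalid

Squares mod 1829: sig^1≡1138, sig^2≡112, sig^4≡1570, sig^8≡1237, sig^16≡1125, sig^32≡1786, sig^64≡20, sig^128≡400, sig^256≡877, sig^512≡949, sig^1024≡733
1607 = 1024 + 512 + 64 + 4 + 2 + 1, so sig^1607 ≡ 733·949·20·1570·112·1138 ≡ 105 (mod 1829)
The recovered value 105 does not match the digest 1724.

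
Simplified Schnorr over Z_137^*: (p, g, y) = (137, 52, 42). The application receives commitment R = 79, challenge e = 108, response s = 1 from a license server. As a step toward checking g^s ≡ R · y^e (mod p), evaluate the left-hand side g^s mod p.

52^1 mod 137 = 52

52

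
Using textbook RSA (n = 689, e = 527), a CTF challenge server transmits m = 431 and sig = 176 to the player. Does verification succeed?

fails

sig^527 mod 689 = 483
sig^527 mod 689 = 483, but m = 431.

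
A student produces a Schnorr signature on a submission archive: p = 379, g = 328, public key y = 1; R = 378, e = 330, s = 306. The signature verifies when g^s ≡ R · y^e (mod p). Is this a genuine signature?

g^s mod p:
328^2 = 107584 ≡ 327
328^4 ≡ 327^2 = 106929 ≡ 51
328^8 ≡ 51^2 = 2601 ≡ 327
328^16 ≡ 327^2 = 106929 ≡ 51
328^32 ≡ 51^2 = 2601 ≡ 327
328^64 ≡ 327^2 = 106929 ≡ 51
328^128 ≡ 51^2 = 2601 ≡ 327
328^256 ≡ 327^2 = 106929 ≡ 51
306 = 256 + 32 + 16 + 2, so 328^306 ≡ 51·327·51·327 ≡ 1 (mod 379)
R · y^e mod p:
1^2 = 1
1^4 ≡ 1^2 = 1
1^8 ≡ 1^2 = 1
1^16 ≡ 1^2 = 1
1^32 ≡ 1^2 = 1
1^64 ≡ 1^2 = 1
1^128 ≡ 1^2 = 1
1^256 ≡ 1^2 = 1
330 = 256 + 64 + 8 + 2, so 1^330 ≡ 1·1·1·1 ≡ 1 (mod 379)
378·1 = 378 ≡ 378 (mod 379)
1 ≠ 378; the check fails.

forged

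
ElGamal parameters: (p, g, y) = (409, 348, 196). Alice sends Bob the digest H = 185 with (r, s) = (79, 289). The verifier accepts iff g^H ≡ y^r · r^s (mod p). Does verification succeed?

passes

Left side g^H mod p:
348^2 = 121104 ≡ 40
348^4 ≡ 40^2 = 1600 ≡ 373
348^8 ≡ 373^2 = 139129 ≡ 69
348^16 ≡ 69^2 = 4761 ≡ 262
348^32 ≡ 262^2 = 68644 ≡ 341
348^64 ≡ 341^2 = 116281 ≡ 125
348^128 ≡ 125^2 = 15625 ≡ 83
185 = 128 + 32 + 16 + 8 + 1, so 348^185 ≡ 83·341·262·69·348 ≡ 63 (mod 409)
Right side y^r · r^s mod p:
196^2 = 38416 ≡ 379
196^4 ≡ 379^2 = 143641 ≡ 82
196^8 ≡ 82^2 = 6724 ≡ 180
196^16 ≡ 180^2 = 32400 ≡ 89
196^32 ≡ 89^2 = 7921 ≡ 150
196^64 ≡ 150^2 = 22500 ≡ 5
79 = 64 + 8 + 4 + 2 + 1, so 196^79 ≡ 5·180·82·379·196 ≡ 92 (mod 409)
79^2 = 6241 ≡ 106
79^4 ≡ 106^2 = 11236 ≡ 193
79^8 ≡ 193^2 = 37249 ≡ 30
79^16 ≡ 30^2 = 900 ≡ 82
79^32 ≡ 82^2 = 6724 ≡ 180
79^64 ≡ 180^2 = 32400 ≡ 89
79^128 ≡ 89^2 = 7921 ≡ 150
79^256 ≡ 150^2 = 22500 ≡ 5
289 = 256 + 32 + 1, so 79^289 ≡ 5·180·79 ≡ 343 (mod 409)
92·343 = 31556 ≡ 63 (mod 409)
63 ≡ 63 (mod 409), so the signature is genuine.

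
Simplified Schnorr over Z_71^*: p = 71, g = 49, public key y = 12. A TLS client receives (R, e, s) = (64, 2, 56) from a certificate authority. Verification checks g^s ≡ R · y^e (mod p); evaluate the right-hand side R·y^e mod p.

57

Squares mod 71: 12^1≡12, 12^2≡2
12^2 ≡ 2 (mod 71)
R · y^e ≡ 64·2 = 128 ≡ 57 (mod 71)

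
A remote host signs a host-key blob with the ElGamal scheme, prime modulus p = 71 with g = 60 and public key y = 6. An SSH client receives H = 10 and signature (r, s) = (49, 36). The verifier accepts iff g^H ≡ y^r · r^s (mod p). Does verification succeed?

passes

Left side g^H mod p:
60^2 = 3600 ≡ 50
60^4 ≡ 50^2 = 2500 ≡ 15
60^8 ≡ 15^2 = 225 ≡ 12
10 = 8 + 2, so 60^10 ≡ 12·50 ≡ 32 (mod 71)
Right side y^r · r^s mod p:
6^2 = 36
6^4 ≡ 36^2 = 1296 ≡ 18
6^8 ≡ 18^2 = 324 ≡ 40
6^16 ≡ 40^2 = 1600 ≡ 38
6^32 ≡ 38^2 = 1444 ≡ 24
49 = 32 + 16 + 1, so 6^49 ≡ 24·38·6 ≡ 5 (mod 71)
49^2 = 2401 ≡ 58
49^4 ≡ 58^2 = 3364 ≡ 27
49^8 ≡ 27^2 = 729 ≡ 19
49^16 ≡ 19^2 = 361 ≡ 6
49^32 ≡ 6^2 = 36
36 = 32 + 4, so 49^36 ≡ 36·27 ≡ 49 (mod 71)
5·49 = 245 ≡ 32 (mod 71)
32 ≡ 32 (mod 71), so the signature is genuine.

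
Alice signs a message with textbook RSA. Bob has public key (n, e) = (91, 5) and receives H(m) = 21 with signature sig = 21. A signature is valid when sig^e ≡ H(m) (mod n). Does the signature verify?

Squares mod 91: sig^1≡21, sig^2≡77, sig^4≡14
5 = 4 + 1, so sig^5 ≡ 14·21 ≡ 21 (mod 91)
sig^5 mod 91 = 21 matches H(m).

verifies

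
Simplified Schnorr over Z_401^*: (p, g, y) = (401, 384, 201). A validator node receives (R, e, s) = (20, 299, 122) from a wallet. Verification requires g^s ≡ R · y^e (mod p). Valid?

yes

g^s mod p:
384^2 = 147456 ≡ 289
384^4 ≡ 289^2 = 83521 ≡ 113
384^8 ≡ 113^2 = 12769 ≡ 338
384^16 ≡ 338^2 = 114244 ≡ 360
384^32 ≡ 360^2 = 129600 ≡ 77
384^64 ≡ 77^2 = 5929 ≡ 315
122 = 64 + 32 + 16 + 8 + 2, so 384^122 ≡ 315·77·360·338·289 ≡ 361 (mod 401)
R · y^e mod p:
201^2 = 40401 ≡ 301
201^4 ≡ 301^2 = 90601 ≡ 376
201^8 ≡ 376^2 = 141376 ≡ 224
201^16 ≡ 224^2 = 50176 ≡ 51
201^32 ≡ 51^2 = 2601 ≡ 195
201^64 ≡ 195^2 = 38025 ≡ 331
201^128 ≡ 331^2 = 109561 ≡ 88
201^256 ≡ 88^2 = 7744 ≡ 125
299 = 256 + 32 + 8 + 2 + 1, so 201^299 ≡ 125·195·224·301·201 ≡ 399 (mod 401)
20·399 = 7980 ≡ 361 (mod 401)
361 ≡ 361 (mod 401); signature holds.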